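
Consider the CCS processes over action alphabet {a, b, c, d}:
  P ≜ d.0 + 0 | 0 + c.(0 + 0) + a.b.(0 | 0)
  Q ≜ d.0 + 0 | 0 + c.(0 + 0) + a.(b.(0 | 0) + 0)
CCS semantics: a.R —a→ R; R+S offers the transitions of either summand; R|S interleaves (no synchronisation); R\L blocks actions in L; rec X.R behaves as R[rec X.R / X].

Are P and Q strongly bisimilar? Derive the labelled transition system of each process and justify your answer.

bisimilar

P's transition system — 5 states:
  p0 = d.0 + 0 | 0 + c.(0 + 0) + a.b.(0 | 0) :: =a=> p1, =c=> p2, =d=> p3
  p1 = b.(0 | 0) :: =b=> p4
  p2 = 0 + 0 :: ·
  p3 = 0 :: ·
  p4 = 0 | 0 :: ·
Q's transition system — 5 states:
  q0 = d.0 + 0 | 0 + c.(0 + 0) + a.(b.(0 | 0) + 0) :: =a=> q1, =c=> q2, =d=> q3
  q1 = b.(0 | 0) + 0 :: =b=> q4
  q2 = 0 + 0 :: ·
  q3 = 0 :: ·
  q4 = 0 | 0 :: ·
Bisimilarity quotient blocks:
  B0 = {p0, q0}
  B1 = {p1, q1}
  B2 = {p2, p3, p4, q2, q3, q4}
p0 ∈ B0, q0 ∈ B0 → same block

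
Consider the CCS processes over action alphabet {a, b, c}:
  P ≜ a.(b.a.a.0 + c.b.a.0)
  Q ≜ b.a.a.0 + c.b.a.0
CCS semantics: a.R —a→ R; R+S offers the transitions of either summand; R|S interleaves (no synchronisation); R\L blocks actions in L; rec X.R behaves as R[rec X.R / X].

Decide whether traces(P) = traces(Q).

Reachable graph of P (6 states):
  p0 = a.(b.a.a.0 + c.b.a.0) has moves ··a··> p1
  p1 = b.a.a.0 + c.b.a.0 has moves ··b··> p2, ··c··> p3
  p2 = a.a.0 has moves ··a··> p4
  p3 = b.a.0 has moves ··b··> p4
  p4 = a.0 has moves ··a··> p5
  p5 = 0 has moves (no moves)
Reachable graph of Q (5 states):
  q0 = b.a.a.0 + c.b.a.0 has moves ··b··> q1, ··c··> q2
  q1 = a.a.0 has moves ··a··> q3
  q2 = b.a.0 has moves ··b··> q3
  q3 = a.0 has moves ··a··> q4
  q4 = 0 has moves (no moves)
Trace ⟨a⟩ through P, begin at {p0}:
  [1] a ⇒ {p1}
  — P admits the full trace.
Trace ⟨a⟩ through Q, begin at {q0}:
  [1] a ⇒ ∅  — Q cannot continue

traces(P) ≠ traces(Q) — witness ⟨a⟩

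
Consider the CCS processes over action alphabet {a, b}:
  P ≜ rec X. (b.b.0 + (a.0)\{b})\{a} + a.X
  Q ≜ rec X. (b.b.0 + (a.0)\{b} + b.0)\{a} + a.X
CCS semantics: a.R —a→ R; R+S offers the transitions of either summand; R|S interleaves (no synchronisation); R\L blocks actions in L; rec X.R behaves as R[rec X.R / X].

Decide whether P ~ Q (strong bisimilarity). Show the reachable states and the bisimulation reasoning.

LTS(P): 3 reachable states
  m0 = rec X. (b.b.0 + (a.0)\{b})\{a} + a.X → -a-> m0, -b-> m1
  m1 = (b.0)\{a} → -b-> m2
  m2 = 0\{a} → deadlocked
LTS(Q): 3 reachable states
  n0 = rec X. (b.b.0 + (a.0)\{b} + b.0)\{a} + a.X → -a-> n0, -b-> n1, -b-> n2
  n1 = (b.0)\{a} → -b-> n2
  n2 = 0\{a} → deadlocked
Coarsest stable partition (strong bisimilarity classes):
  B0 = {m0}
  B1 = {m1, n1}
  B2 = {m2, n2}
  B3 = {n0}
m0 ∈ B0, n0 ∈ B3 → different blocks

P ≁ Q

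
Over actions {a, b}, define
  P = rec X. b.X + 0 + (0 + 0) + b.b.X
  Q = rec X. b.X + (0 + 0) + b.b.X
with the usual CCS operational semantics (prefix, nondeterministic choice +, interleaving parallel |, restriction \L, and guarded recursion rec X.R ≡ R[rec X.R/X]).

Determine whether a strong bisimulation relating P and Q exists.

bisimilar

P's transition system — 2 states:
  p0 = rec X. b.X + 0 + (0 + 0) + b.b.X → ··b··> p0, ··b··> p1
  p1 = b.(rec X. b.X + 0 + (0 + 0) + b.b.X) → ··b··> p0
Q's transition system — 2 states:
  q0 = rec X. b.X + (0 + 0) + b.b.X → ··b··> q0, ··b··> q1
  q1 = b.(rec X. b.X + (0 + 0) + b.b.X) → ··b··> q0
Bisimilarity quotient blocks:
  B0 = {p0, p1, q0, q1}
p0 ∈ B0, q0 ∈ B0 → same block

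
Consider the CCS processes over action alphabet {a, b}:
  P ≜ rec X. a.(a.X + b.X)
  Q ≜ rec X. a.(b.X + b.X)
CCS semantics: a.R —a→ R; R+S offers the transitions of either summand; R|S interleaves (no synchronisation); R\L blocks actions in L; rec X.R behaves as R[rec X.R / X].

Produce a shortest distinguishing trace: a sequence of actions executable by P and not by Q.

aa

Reachable graph of P (2 states):
  m0 = rec X. a.(a.X + b.X) → -a-> m1
  m1 = a.(rec X. a.(a.X + b.X)) + b.(rec X. a.(a.X + b.X)) → -a-> m0, -b-> m0
Reachable graph of Q (2 states):
  n0 = rec X. a.(b.X + b.X) → -a-> n1
  n1 = b.(rec X. a.(b.X + b.X)) + b.(rec X. a.(b.X + b.X)) → -b-> n0
Trace ⟨aa⟩ through P, begin at {m0}:
  after a @ step 1: {m1}
  after a @ step 2: {m0}
  ✓ P
Trace ⟨aa⟩ through Q, begin at {n0}:
  after a @ step 1: {n1}
  after a @ step 2: ∅  — Q cannot continue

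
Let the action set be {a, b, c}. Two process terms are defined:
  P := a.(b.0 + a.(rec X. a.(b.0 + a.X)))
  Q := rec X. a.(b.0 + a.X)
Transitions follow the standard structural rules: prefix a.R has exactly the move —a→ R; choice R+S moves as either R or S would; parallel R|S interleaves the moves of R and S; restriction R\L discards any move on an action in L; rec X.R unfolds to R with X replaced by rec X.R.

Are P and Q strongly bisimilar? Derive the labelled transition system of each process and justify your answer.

P's transition system — 4 states:
  m0 = a.(b.0 + a.(rec X. a.(b.0 + a.X))) has moves --a--▸ m1
  m1 = b.0 + a.(rec X. a.(b.0 + a.X)) has moves --a--▸ m2, --b--▸ m3
  m2 = rec X. a.(b.0 + a.X) has moves --a--▸ m1
  m3 = 0 has moves ·
Q's transition system — 3 states:
  n0 = rec X. a.(b.0 + a.X) has moves --a--▸ n1
  n1 = b.0 + a.(rec X. a.(b.0 + a.X)) has moves --a--▸ n0, --b--▸ n2
  n2 = 0 has moves ·
Bisimilarity quotient blocks:
  B0 = {m0, m2, n0}
  B1 = {m1, n1}
  B2 = {m3, n2}
m0 ∈ B0, n0 ∈ B0 → same block

bisimilar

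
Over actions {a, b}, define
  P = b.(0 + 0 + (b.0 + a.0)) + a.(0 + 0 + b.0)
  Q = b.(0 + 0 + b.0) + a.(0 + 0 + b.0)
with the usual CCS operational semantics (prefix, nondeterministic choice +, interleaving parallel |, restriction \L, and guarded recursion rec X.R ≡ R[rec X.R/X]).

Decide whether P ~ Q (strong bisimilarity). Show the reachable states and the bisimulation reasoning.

P's transition system — 4 states:
  s0 = b.(0 + 0 + (b.0 + a.0)) + a.(0 + 0 + b.0) ⊢ =a=> s1, =b=> s2
  s1 = 0 + 0 + b.0 ⊢ =b=> s3
  s2 = 0 + 0 + (b.0 + a.0) ⊢ =a=> s3, =b=> s3
  s3 = 0 ⊢ ·
Q's transition system — 3 states:
  t0 = b.(0 + 0 + b.0) + a.(0 + 0 + b.0) ⊢ =a=> t1, =b=> t1
  t1 = 0 + 0 + b.0 ⊢ =b=> t2
  t2 = 0 ⊢ ·
Partition-refinement fixed point:
  B0 = {s0}
  B1 = {s1, t1}
  B2 = {s3, t2}
  B3 = {s2}
  B4 = {t0}
s0 ∈ B0, t0 ∈ B4 → different blocks

P ≁ Q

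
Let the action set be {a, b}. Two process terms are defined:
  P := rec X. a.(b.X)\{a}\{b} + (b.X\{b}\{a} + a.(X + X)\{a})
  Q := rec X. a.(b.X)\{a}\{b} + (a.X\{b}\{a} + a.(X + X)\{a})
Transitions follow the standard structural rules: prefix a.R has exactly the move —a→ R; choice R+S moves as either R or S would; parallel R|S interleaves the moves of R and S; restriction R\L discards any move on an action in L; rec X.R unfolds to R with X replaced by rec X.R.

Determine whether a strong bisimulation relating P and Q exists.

not bisimilar

LTS(P): 5 reachable states
  p0 = rec X. a.(b.X)\{a}\{b} + (b.X\{b}\{a} + a.(X + X)\{a}) :: --a--▸ p1, --a--▸ p2, --b--▸ p3
  p1 = ((rec X. a.(b.X)\{a}\{b} + (b.X\{b}\{a} + a.(X + X)\{a})) + (rec X. a.(b.X)\{a}\{b} + (b.X\{b}\{a} + a.(X + X)\{a})))\{a} :: --b--▸ p4
  p2 = (b.(rec X. a.(b.X)\{a}\{b} + (b.X\{b}\{a} + a.(X + X)\{a})))\{a}\{b} :: (no moves)
  p3 = (rec X. a.(b.X)\{a}\{b} + (b.X\{b}\{a} + a.(X + X)\{a}))\{b}\{a} :: (no moves)
  p4 = (rec X. a.(b.X)\{a}\{b} + (b.X\{b}\{a} + a.(X + X)\{a}))\{b}\{a}\{a} :: (no moves)
LTS(Q): 4 reachable states
  q0 = rec X. a.(b.X)\{a}\{b} + (a.X\{b}\{a} + a.(X + X)\{a}) :: --a--▸ q1, --a--▸ q2, --a--▸ q3
  q1 = ((rec X. a.(b.X)\{a}\{b} + (a.X\{b}\{a} + a.(X + X)\{a})) + (rec X. a.(b.X)\{a}\{b} + (a.X\{b}\{a} + a.(X + X)\{a})))\{a} :: (no moves)
  q2 = (b.(rec X. a.(b.X)\{a}\{b} + (a.X\{b}\{a} + a.(X + X)\{a})))\{a}\{b} :: (no moves)
  q3 = (rec X. a.(b.X)\{a}\{b} + (a.X\{b}\{a} + a.(X + X)\{a}))\{b}\{a} :: (no moves)
Partition-refinement fixed point:
  B0 = {p0}
  B1 = {p2, p3, p4, q1, q2, q3}
  B2 = {p1}
  B3 = {q0}
p0 ∈ B0, q0 ∈ B3 → different blocks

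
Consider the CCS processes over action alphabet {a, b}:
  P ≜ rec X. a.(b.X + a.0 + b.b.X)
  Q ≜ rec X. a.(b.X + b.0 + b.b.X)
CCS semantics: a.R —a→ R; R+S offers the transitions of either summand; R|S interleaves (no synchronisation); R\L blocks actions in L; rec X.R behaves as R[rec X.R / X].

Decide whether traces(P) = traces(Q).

Reachable graph of P (4 states):
  p0 = rec X. a.(b.X + a.0 + b.b.X) → =a=> p1
  p1 = b.(rec X. a.(b.X + a.0 + b.b.X)) + a.0 + b.b.(rec X. a.(b.X + a.0 + b.b.X)) → =a=> p2, =b=> p0, =b=> p3
  p2 = 0 → ∅
  p3 = b.(rec X. a.(b.X + a.0 + b.b.X)) → =b=> p0
Reachable graph of Q (4 states):
  q0 = rec X. a.(b.X + b.0 + b.b.X) → =a=> q1
  q1 = b.(rec X. a.(b.X + b.0 + b.b.X)) + b.0 + b.b.(rec X. a.(b.X + b.0 + b.b.X)) → =b=> q0, =b=> q2, =b=> q3
  q2 = 0 → ∅
  q3 = b.(rec X. a.(b.X + b.0 + b.b.X)) → =b=> q0
Trace ⟨aa⟩ through P, begin at {p0}:
  after a @ step 1: {p1}
  after a @ step 2: {p2}
  ✓ P
Trace ⟨aa⟩ through Q, begin at {q0}:
  after a @ step 1: {q1}
  after a @ step 2: no successor for Q

NO — witness ⟨aa⟩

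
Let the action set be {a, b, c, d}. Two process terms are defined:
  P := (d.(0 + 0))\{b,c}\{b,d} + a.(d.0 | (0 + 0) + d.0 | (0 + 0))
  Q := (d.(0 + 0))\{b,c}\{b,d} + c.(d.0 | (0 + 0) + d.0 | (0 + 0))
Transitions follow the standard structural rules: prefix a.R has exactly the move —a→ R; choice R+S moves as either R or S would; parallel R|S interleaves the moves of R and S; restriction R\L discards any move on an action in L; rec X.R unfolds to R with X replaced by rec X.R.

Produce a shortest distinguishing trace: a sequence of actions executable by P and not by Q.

a

LTS(P): 3 reachable states
  s0 = (d.(0 + 0))\{b,c}\{b,d} + a.(d.0 | (0 + 0) + d.0 | (0 + 0)) :: --a--▸ s1
  s1 = d.0 | (0 + 0) + d.0 | (0 + 0) :: --d--▸ s2
  s2 = 0 | (0 + 0) :: stopped
LTS(Q): 3 reachable states
  t0 = (d.(0 + 0))\{b,c}\{b,d} + c.(d.0 | (0 + 0) + d.0 | (0 + 0)) :: --c--▸ t1
  t1 = d.0 | (0 + 0) + d.0 | (0 + 0) :: --d--▸ t2
  t2 = 0 | (0 + 0) :: stopped
Trace ⟨a⟩ through P, begin at {s0}:
  after a @ step 1: {s1}
  — P admits the full trace.
Trace ⟨a⟩ through Q, begin at {t0}:
  after a @ step 1: no successor for Q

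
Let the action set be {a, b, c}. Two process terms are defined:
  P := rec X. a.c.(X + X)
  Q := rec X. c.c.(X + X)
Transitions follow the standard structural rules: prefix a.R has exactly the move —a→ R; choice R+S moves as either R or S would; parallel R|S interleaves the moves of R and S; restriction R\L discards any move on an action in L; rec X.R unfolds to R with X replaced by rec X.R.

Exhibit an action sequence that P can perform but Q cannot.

P's transition system — 3 states:
  m0 = rec X. a.c.(X + X) → -a-> m1
  m1 = c.((rec X. a.c.(X + X)) + (rec X. a.c.(X + X))) → -c-> m2
  m2 = (rec X. a.c.(X + X)) + (rec X. a.c.(X + X)) → -a-> m1
Q's transition system — 3 states:
  n0 = rec X. c.c.(X + X) → -c-> n1
  n1 = c.((rec X. c.c.(X + X)) + (rec X. c.c.(X + X))) → -c-> n2
  n2 = (rec X. c.c.(X + X)) + (rec X. c.c.(X + X)) → -c-> n1
Executing a from P (initial set {m0}):
  step 1 (a): {m1}
  P completes σ.
Executing a from Q (initial set {n0}):
  step 1 (a): ∅ (Q stuck)

a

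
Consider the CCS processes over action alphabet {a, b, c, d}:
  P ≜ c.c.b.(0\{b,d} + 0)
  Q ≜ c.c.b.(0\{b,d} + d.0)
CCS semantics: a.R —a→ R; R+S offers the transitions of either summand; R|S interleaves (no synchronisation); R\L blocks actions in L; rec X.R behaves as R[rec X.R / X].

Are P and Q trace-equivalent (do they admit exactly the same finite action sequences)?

NO — witness ⟨ccbd⟩

Reachable graph of P (4 states):
  p0 = c.c.b.(0\{b,d} + 0) :: —c→ p1
  p1 = c.b.(0\{b,d} + 0) :: —c→ p2
  p2 = b.(0\{b,d} + 0) :: —b→ p3
  p3 = 0\{b,d} + 0 :: deadlocked
Reachable graph of Q (5 states):
  q0 = c.c.b.(0\{b,d} + d.0) :: —c→ q1
  q1 = c.b.(0\{b,d} + d.0) :: —c→ q2
  q2 = b.(0\{b,d} + d.0) :: —b→ q3
  q3 = 0\{b,d} + d.0 :: —d→ q4
  q4 = 0 :: deadlocked
Run σ = ⟨ccbd⟩ on Q: start {q0}
  [1] c ⇒ {q1}
  [2] c ⇒ {q2}
  [3] b ⇒ {q3}
  [4] d ⇒ {q4}
  Q completes σ.
Run σ = ⟨ccbd⟩ on P: start {p0}
  [1] c ⇒ {p1}
  [2] c ⇒ {p2}
  [3] b ⇒ {p3}
  [4] d ⇒ ∅  — P cannot continue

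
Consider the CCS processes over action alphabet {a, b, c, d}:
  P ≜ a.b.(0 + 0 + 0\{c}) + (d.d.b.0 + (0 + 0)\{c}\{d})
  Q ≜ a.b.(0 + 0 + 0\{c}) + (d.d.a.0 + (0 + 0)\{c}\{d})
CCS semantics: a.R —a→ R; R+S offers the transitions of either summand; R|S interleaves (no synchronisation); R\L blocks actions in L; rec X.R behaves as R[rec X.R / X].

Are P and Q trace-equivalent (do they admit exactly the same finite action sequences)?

P's transition system — 6 states:
  m0 = a.b.(0 + 0 + 0\{c}) + (d.d.b.0 + (0 + 0)\{c}\{d}) → =a=> m1, =d=> m2
  m1 = b.(0 + 0 + 0\{c}) → =b=> m3
  m2 = d.b.0 → =d=> m4
  m3 = 0 + 0 + 0\{c} → stopped
  m4 = b.0 → =b=> m5
  m5 = 0 → stopped
Q's transition system — 6 states:
  n0 = a.b.(0 + 0 + 0\{c}) + (d.d.a.0 + (0 + 0)\{c}\{d}) → =a=> n1, =d=> n2
  n1 = b.(0 + 0 + 0\{c}) → =b=> n3
  n2 = d.a.0 → =d=> n4
  n3 = 0 + 0 + 0\{c} → stopped
  n4 = a.0 → =a=> n5
  n5 = 0 → stopped
Run σ = ⟨ddb⟩ on P: start {m0}
  [1] d ⇒ {m2}
  [2] d ⇒ {m4}
  [3] b ⇒ {m5}
  ✓ P
Run σ = ⟨ddb⟩ on Q: start {n0}
  [1] d ⇒ {n2}
  [2] d ⇒ {n4}
  [3] b ⇒ no successor for Q

trace-distinct — witness ⟨ddb⟩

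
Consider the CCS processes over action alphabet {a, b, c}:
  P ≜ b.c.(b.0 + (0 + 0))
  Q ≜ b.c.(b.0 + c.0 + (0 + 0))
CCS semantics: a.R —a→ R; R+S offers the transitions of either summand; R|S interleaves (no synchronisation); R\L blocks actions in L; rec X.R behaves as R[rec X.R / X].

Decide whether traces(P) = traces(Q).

trace-distinct — witness ⟨bcc⟩

P's transition system — 4 states:
  p0 = b.c.(b.0 + (0 + 0)) → -b-> p1
  p1 = c.(b.0 + (0 + 0)) → -c-> p2
  p2 = b.0 + (0 + 0) → -b-> p3
  p3 = 0 → stopped
Q's transition system — 4 states:
  q0 = b.c.(b.0 + c.0 + (0 + 0)) → -b-> q1
  q1 = c.(b.0 + c.0 + (0 + 0)) → -c-> q2
  q2 = b.0 + c.0 + (0 + 0) → -b-> q3, -c-> q3
  q3 = 0 → stopped
Executing bcc from Q (initial set {q0}):
  [1] b ⇒ {q1}
  [2] c ⇒ {q2}
  [3] c ⇒ {q3}
  ✓ Q
Executing bcc from P (initial set {p0}):
  [1] b ⇒ {p1}
  [2] c ⇒ {p2}
  [3] c ⇒ no successor for P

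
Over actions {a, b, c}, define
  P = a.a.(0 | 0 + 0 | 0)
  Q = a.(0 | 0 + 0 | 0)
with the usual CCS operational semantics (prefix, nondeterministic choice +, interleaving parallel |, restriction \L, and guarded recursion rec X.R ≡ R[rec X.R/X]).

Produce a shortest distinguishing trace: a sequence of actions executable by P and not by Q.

aa

LTS(P): 3 reachable states
  m0 = a.a.(0 | 0 + 0 | 0) :: =a=> m1
  m1 = a.(0 | 0 + 0 | 0) :: =a=> m2
  m2 = 0 | 0 + 0 | 0 :: (no moves)
LTS(Q): 2 reachable states
  n0 = a.(0 | 0 + 0 | 0) :: =a=> n1
  n1 = 0 | 0 + 0 | 0 :: (no moves)
Executing aa from P (initial set {m0}):
  step 1 (a): {m1}
  step 2 (a): {m2}
  P completes σ.
Executing aa from Q (initial set {n0}):
  step 1 (a): {n1}
  step 2 (a): ∅  — Q cannot continue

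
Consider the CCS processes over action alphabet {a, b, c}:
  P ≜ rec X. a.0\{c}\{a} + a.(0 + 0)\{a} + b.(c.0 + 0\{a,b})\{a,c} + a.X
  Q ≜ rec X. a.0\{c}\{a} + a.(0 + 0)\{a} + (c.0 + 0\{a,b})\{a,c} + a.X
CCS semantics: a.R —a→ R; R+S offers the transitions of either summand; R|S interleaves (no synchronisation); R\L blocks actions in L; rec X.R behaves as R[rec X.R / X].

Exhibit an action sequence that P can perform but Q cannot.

Reachable graph of P (4 states):
  p0 = rec X. a.0\{c}\{a} + a.(0 + 0)\{a} + b.(c.0 + 0\{a,b})\{a,c} + a.X has moves =a=> p0, =a=> p1, =a=> p2, =b=> p3
  p1 = (0 + 0)\{a} has moves ∅
  p2 = 0\{c}\{a} has moves ∅
  p3 = (c.0 + 0\{a,b})\{a,c} has moves ∅
Reachable graph of Q (3 states):
  q0 = rec X. a.0\{c}\{a} + a.(0 + 0)\{a} + (c.0 + 0\{a,b})\{a,c} + a.X has moves =a=> q0, =a=> q1, =a=> q2
  q1 = (0 + 0)\{a} has moves ∅
  q2 = 0\{c}\{a} has moves ∅
Executing b from P (initial set {p0}):
  [1] b ⇒ {p3}
  ✓ P
Executing b from Q (initial set {q0}):
  [1] b ⇒ ∅  — Q cannot continue

b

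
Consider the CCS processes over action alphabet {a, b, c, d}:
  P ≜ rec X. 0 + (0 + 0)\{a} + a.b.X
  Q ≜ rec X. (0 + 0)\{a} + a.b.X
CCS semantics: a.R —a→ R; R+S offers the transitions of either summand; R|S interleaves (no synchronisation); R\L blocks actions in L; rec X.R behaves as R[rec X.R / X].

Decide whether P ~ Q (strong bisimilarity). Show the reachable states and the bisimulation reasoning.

P ~ Q

P's transition system — 2 states:
  s0 = rec X. 0 + (0 + 0)\{a} + a.b.X | —a→ s1
  s1 = b.(rec X. 0 + (0 + 0)\{a} + a.b.X) | —b→ s0
Q's transition system — 2 states:
  t0 = rec X. (0 + 0)\{a} + a.b.X | —a→ t1
  t1 = b.(rec X. (0 + 0)\{a} + a.b.X) | —b→ t0
Coarsest stable partition (strong bisimilarity classes):
  B0 = {s0, t0}
  B1 = {s1, t1}
s0 ∈ B0, t0 ∈ B0 → same block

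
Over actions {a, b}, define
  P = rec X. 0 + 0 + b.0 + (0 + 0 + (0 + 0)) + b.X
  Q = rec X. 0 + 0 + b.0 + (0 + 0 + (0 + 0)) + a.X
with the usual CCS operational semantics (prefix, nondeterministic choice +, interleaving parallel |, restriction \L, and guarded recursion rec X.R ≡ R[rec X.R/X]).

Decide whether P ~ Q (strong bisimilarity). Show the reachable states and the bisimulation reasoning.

not bisimilar

Reachable graph of P (2 states):
  m0 = rec X. 0 + 0 + b.0 + (0 + 0 + (0 + 0)) + b.X :: ··b··> m0, ··b··> m1
  m1 = 0 :: stopped
Reachable graph of Q (2 states):
  n0 = rec X. 0 + 0 + b.0 + (0 + 0 + (0 + 0)) + a.X :: ··a··> n0, ··b··> n1
  n1 = 0 :: stopped
Partition-refinement fixed point:
  B0 = {m0}
  B1 = {m1, n1}
  B2 = {n0}
m0 ∈ B0, n0 ∈ B2 → different blocks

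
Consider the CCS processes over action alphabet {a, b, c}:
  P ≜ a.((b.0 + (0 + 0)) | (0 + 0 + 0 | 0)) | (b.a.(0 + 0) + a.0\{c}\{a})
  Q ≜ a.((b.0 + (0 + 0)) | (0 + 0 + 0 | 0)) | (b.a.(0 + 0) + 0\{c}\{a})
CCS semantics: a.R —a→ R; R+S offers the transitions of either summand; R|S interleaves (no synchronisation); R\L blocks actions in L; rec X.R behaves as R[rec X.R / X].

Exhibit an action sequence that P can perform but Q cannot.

aa

Reachable graph of P (12 states):
  u0 = a.((b.0 + (0 + 0)) | (0 + 0 + 0 | 0)) | (b.a.(0 + 0) + a.0\{c}\{a}) has moves -a-> u1, -a-> u2, -b-> u3
  u1 = (b.0 + (0 + 0)) | (0 + 0 + 0 | 0) | (b.a.(0 + 0) + a.0\{c}\{a}) has moves -a-> u4, -b-> u5, -b-> u6
  u2 = a.((b.0 + (0 + 0)) | (0 + 0 + 0 | 0)) | 0\{c}\{a} has moves -a-> u4
  u3 = a.((b.0 + (0 + 0)) | (0 + 0 + 0 | 0)) | a.(0 + 0) has moves -a-> u5, -a-> u7
  u4 = (b.0 + (0 + 0)) | (0 + 0 + 0 | 0) | 0\{c}\{a} has moves -b-> u8
  u5 = (b.0 + (0 + 0)) | (0 + 0 + 0 | 0) | a.(0 + 0) has moves -a-> u9, -b-> u10
  u6 = 0 | (0 + 0 + 0 | 0) | (b.a.(0 + 0) + a.0\{c}\{a}) has moves -a-> u8, -b-> u10
  u7 = a.((b.0 + (0 + 0)) | (0 + 0 + 0 | 0)) | (0 + 0) has moves -a-> u9
  u8 = 0 | (0 + 0 + 0 | 0) | 0\{c}\{a} has moves ·
  u9 = (b.0 + (0 + 0)) | (0 + 0 + 0 | 0) | (0 + 0) has moves -b-> u11
  u10 = 0 | (0 + 0 + 0 | 0) | a.(0 + 0) has moves -a-> u11
  u11 = 0 | (0 + 0 + 0 | 0) | (0 + 0) has moves ·
Reachable graph of Q (9 states):
  v0 = a.((b.0 + (0 + 0)) | (0 + 0 + 0 | 0)) | (b.a.(0 + 0) + 0\{c}\{a}) has moves -a-> v1, -b-> v2
  v1 = (b.0 + (0 + 0)) | (0 + 0 + 0 | 0) | (b.a.(0 + 0) + 0\{c}\{a}) has moves -b-> v3, -b-> v4
  v2 = a.((b.0 + (0 + 0)) | (0 + 0 + 0 | 0)) | a.(0 + 0) has moves -a-> v3, -a-> v5
  v3 = (b.0 + (0 + 0)) | (0 + 0 + 0 | 0) | a.(0 + 0) has moves -a-> v6, -b-> v7
  v4 = 0 | (0 + 0 + 0 | 0) | (b.a.(0 + 0) + 0\{c}\{a}) has moves -b-> v7
  v5 = a.((b.0 + (0 + 0)) | (0 + 0 + 0 | 0)) | (0 + 0) has moves -a-> v6
  v6 = (b.0 + (0 + 0)) | (0 + 0 + 0 | 0) | (0 + 0) has moves -b-> v8
  v7 = 0 | (0 + 0 + 0 | 0) | a.(0 + 0) has moves -a-> v8
  v8 = 0 | (0 + 0 + 0 | 0) | (0 + 0) has moves ·
Executing aa from P (initial set {u0}):
  step 1 (a): {u1, u2}
  step 2 (a): {u4}
  ✓ P
Executing aa from Q (initial set {v0}):
  step 1 (a): {v1}
  step 2 (a): ∅ (Q stuck)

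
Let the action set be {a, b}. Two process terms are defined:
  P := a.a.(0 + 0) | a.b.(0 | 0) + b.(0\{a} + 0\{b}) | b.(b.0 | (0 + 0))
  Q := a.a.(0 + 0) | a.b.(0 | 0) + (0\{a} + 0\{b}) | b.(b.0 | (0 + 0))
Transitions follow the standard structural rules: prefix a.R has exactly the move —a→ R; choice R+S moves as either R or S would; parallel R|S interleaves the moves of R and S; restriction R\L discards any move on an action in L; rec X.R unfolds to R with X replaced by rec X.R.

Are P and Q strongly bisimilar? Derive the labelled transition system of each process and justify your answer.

not bisimilar

P's transition system — 14 states:
  s0 = a.a.(0 + 0) | a.b.(0 | 0) + b.(0\{a} + 0\{b}) | b.(b.0 | (0 + 0)) :: --a--▸ s1, --a--▸ s2, --b--▸ s3, --b--▸ s4
  s1 = a.(0 + 0) | a.b.(0 | 0) :: --a--▸ s5, --a--▸ s6
  s2 = a.a.(0 + 0) | b.(0 | 0) :: --a--▸ s6, --b--▸ s7
  s3 = (0\{a} + 0\{b}) | b.(b.0 | (0 + 0)) :: --b--▸ s8
  s4 = b.(0\{a} + 0\{b}) | (b.0 | (0 + 0)) :: --b--▸ s8, --b--▸ s9
  s5 = (0 + 0) | a.b.(0 | 0) :: --a--▸ s10
  s6 = a.(0 + 0) | b.(0 | 0) :: --a--▸ s10, --b--▸ s11
  s7 = a.a.(0 + 0) | (0 | 0) :: --a--▸ s11
  s8 = (0\{a} + 0\{b}) | (b.0 | (0 + 0)) :: --b--▸ s12
  s9 = b.(0\{a} + 0\{b}) | (0 | (0 + 0)) :: --b--▸ s12
  s10 = (0 + 0) | b.(0 | 0) :: --b--▸ s13
  s11 = a.(0 + 0) | (0 | 0) :: --a--▸ s13
  s12 = (0\{a} + 0\{b}) | (0 | (0 + 0)) :: ∅
  s13 = (0 + 0) | (0 | 0) :: ∅
Q's transition system — 11 states:
  t0 = a.a.(0 + 0) | a.b.(0 | 0) + (0\{a} + 0\{b}) | b.(b.0 | (0 + 0)) :: --a--▸ t1, --a--▸ t2, --b--▸ t3
  t1 = a.(0 + 0) | a.b.(0 | 0) :: --a--▸ t4, --a--▸ t5
  t2 = a.a.(0 + 0) | b.(0 | 0) :: --a--▸ t5, --b--▸ t6
  t3 = (0\{a} + 0\{b}) | (b.0 | (0 + 0)) :: --b--▸ t7
  t4 = (0 + 0) | a.b.(0 | 0) :: --a--▸ t8
  t5 = a.(0 + 0) | b.(0 | 0) :: --a--▸ t8, --b--▸ t9
  t6 = a.a.(0 + 0) | (0 | 0) :: --a--▸ t9
  t7 = (0\{a} + 0\{b}) | (0 | (0 + 0)) :: ∅
  t8 = (0 + 0) | b.(0 | 0) :: --b--▸ t10
  t9 = a.(0 + 0) | (0 | 0) :: --a--▸ t10
  t10 = (0 + 0) | (0 | 0) :: ∅
Partition-refinement fixed point:
  B0 = {s0}
  B1 = {s2, t2}
  B2 = {s7, t6}
  B3 = {s11, t9}
  B4 = {s12, s13, t10, t7}
  B5 = {s6, t5}
  B6 = {s10, s8, s9, t3, t8}
  B7 = {s3, s4}
  B8 = {s1, t1}
  B9 = {s5, t4}
  B10 = {t0}
s0 ∈ B0, t0 ∈ B10 → different blocks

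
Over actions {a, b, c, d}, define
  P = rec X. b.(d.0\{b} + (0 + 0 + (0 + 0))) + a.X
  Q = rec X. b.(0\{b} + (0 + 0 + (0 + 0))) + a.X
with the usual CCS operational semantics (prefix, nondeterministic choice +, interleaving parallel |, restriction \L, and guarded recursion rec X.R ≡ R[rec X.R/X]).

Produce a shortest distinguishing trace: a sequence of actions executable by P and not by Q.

P's transition system — 3 states:
  m0 = rec X. b.(d.0\{b} + (0 + 0 + (0 + 0))) + a.X :: =a=> m0, =b=> m1
  m1 = d.0\{b} + (0 + 0 + (0 + 0)) :: =d=> m2
  m2 = 0\{b} :: (no moves)
Q's transition system — 2 states:
  n0 = rec X. b.(0\{b} + (0 + 0 + (0 + 0))) + a.X :: =a=> n0, =b=> n1
  n1 = 0\{b} + (0 + 0 + (0 + 0)) :: (no moves)
Run σ = ⟨bd⟩ on P: start {m0}
  step 1 (b): {m1}
  step 2 (d): {m2}
  P completes σ.
Run σ = ⟨bd⟩ on Q: start {n0}
  step 1 (b): {n1}
  step 2 (d): no successor for Q

bd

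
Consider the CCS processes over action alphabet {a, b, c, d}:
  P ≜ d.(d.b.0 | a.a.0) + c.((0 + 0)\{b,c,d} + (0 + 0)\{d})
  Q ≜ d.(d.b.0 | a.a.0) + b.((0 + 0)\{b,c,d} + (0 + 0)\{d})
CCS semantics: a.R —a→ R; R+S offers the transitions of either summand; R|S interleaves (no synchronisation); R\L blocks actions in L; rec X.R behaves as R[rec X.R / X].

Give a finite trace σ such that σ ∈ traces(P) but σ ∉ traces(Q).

Reachable graph of P (11 states):
  p0 = d.(d.b.0 | a.a.0) + c.((0 + 0)\{b,c,d} + (0 + 0)\{d}) ⊢ ··c··> p1, ··d··> p2
  p1 = (0 + 0)\{b,c,d} + (0 + 0)\{d} ⊢ ∅
  p2 = d.b.0 | a.a.0 ⊢ ··a··> p3, ··d··> p4
  p3 = d.b.0 | a.0 ⊢ ··a··> p5, ··d··> p6
  p4 = b.0 | a.a.0 ⊢ ··a··> p6, ··b··> p7
  p5 = d.b.0 | 0 ⊢ ··d··> p8
  p6 = b.0 | a.0 ⊢ ··a··> p8, ··b··> p9
  p7 = 0 | a.a.0 ⊢ ··a··> p9
  p8 = b.0 | 0 ⊢ ··b··> p10
  p9 = 0 | a.0 ⊢ ··a··> p10
  p10 = 0 | 0 ⊢ ∅
Reachable graph of Q (11 states):
  q0 = d.(d.b.0 | a.a.0) + b.((0 + 0)\{b,c,d} + (0 + 0)\{d}) ⊢ ··b··> q1, ··d··> q2
  q1 = (0 + 0)\{b,c,d} + (0 + 0)\{d} ⊢ ∅
  q2 = d.b.0 | a.a.0 ⊢ ··a··> q3, ··d··> q4
  q3 = d.b.0 | a.0 ⊢ ··a··> q5, ··d··> q6
  q4 = b.0 | a.a.0 ⊢ ··a··> q6, ··b··> q7
  q5 = d.b.0 | 0 ⊢ ··d··> q8
  q6 = b.0 | a.0 ⊢ ··a··> q8, ··b··> q9
  q7 = 0 | a.a.0 ⊢ ··a··> q9
  q8 = b.0 | 0 ⊢ ··b··> q10
  q9 = 0 | a.0 ⊢ ··a··> q10
  q10 = 0 | 0 ⊢ ∅
Executing c from P (initial set {p0}):
  step 1 (c): {p1}
  P completes σ.
Executing c from Q (initial set {q0}):
  step 1 (c): no successor for Q

c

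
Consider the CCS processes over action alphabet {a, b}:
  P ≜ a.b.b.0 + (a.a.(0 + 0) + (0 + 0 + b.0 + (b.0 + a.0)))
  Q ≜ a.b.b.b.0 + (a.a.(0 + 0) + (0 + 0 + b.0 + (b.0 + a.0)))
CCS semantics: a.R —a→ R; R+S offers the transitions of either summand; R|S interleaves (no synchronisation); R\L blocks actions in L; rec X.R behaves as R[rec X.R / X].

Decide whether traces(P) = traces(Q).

LTS(P): 6 reachable states
  m0 = a.b.b.0 + (a.a.(0 + 0) + (0 + 0 + b.0 + (b.0 + a.0))) has moves ··a··> m1, ··a··> m2, ··a··> m3, ··b··> m1
  m1 = 0 has moves ∅
  m2 = a.(0 + 0) has moves ··a··> m4
  m3 = b.b.0 has moves ··b··> m5
  m4 = 0 + 0 has moves ∅
  m5 = b.0 has moves ··b··> m1
LTS(Q): 7 reachable states
  n0 = a.b.b.b.0 + (a.a.(0 + 0) + (0 + 0 + b.0 + (b.0 + a.0))) has moves ··a··> n1, ··a··> n2, ··a··> n3, ··b··> n1
  n1 = 0 has moves ∅
  n2 = a.(0 + 0) has moves ··a··> n4
  n3 = b.b.b.0 has moves ··b··> n5
  n4 = 0 + 0 has moves ∅
  n5 = b.b.0 has moves ··b··> n6
  n6 = b.0 has moves ··b··> n1
Executing abbb from Q (initial set {n0}):
  step 1 (a): {n1, n2, n3}
  step 2 (b): {n5}
  step 3 (b): {n6}
  step 4 (b): {n1}
  Q completes σ.
Executing abbb from P (initial set {m0}):
  step 1 (a): {m1, m2, m3}
  step 2 (b): {m5}
  step 3 (b): {m1}
  step 4 (b): ∅  — P cannot continue

trace-distinct — witness ⟨abbb⟩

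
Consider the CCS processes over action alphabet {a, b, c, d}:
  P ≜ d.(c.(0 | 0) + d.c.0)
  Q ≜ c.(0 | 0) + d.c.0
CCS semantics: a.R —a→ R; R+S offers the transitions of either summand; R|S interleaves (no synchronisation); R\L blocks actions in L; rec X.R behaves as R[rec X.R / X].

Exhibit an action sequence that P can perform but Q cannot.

P's transition system — 5 states:
  s0 = d.(c.(0 | 0) + d.c.0) has moves ··d··> s1
  s1 = c.(0 | 0) + d.c.0 has moves ··c··> s2, ··d··> s3
  s2 = 0 | 0 has moves stopped
  s3 = c.0 has moves ··c··> s4
  s4 = 0 has moves stopped
Q's transition system — 4 states:
  t0 = c.(0 | 0) + d.c.0 has moves ··c··> t1, ··d··> t2
  t1 = 0 | 0 has moves stopped
  t2 = c.0 has moves ··c··> t3
  t3 = 0 has moves stopped
Executing dd from P (initial set {s0}):
  step 1 (d): {s1}
  step 2 (d): {s3}
  P completes σ.
Executing dd from Q (initial set {t0}):
  step 1 (d): {t2}
  step 2 (d): ∅ (Q stuck)

dd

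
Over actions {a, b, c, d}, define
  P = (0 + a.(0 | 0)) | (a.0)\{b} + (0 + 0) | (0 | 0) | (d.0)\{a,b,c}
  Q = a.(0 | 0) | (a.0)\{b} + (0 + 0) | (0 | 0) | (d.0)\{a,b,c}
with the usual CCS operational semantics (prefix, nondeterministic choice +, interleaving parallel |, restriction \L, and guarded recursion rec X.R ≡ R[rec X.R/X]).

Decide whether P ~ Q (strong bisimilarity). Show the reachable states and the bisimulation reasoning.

P ~ Q

LTS(P): 5 reachable states
  u0 = (0 + a.(0 | 0)) | (a.0)\{b} + (0 + 0) | (0 | 0) | (d.0)\{a,b,c} | =a=> u1, =a=> u2, =d=> u3
  u1 = (0 + a.(0 | 0)) | 0\{b} | =a=> u4
  u2 = 0 | 0 | (a.0)\{b} | =a=> u4
  u3 = (0 + 0) | (0 | 0) | 0\{a,b,c} | (no moves)
  u4 = 0 | 0 | 0\{b} | (no moves)
LTS(Q): 5 reachable states
  v0 = a.(0 | 0) | (a.0)\{b} + (0 + 0) | (0 | 0) | (d.0)\{a,b,c} | =a=> v1, =a=> v2, =d=> v3
  v1 = 0 | 0 | (a.0)\{b} | =a=> v4
  v2 = a.(0 | 0) | 0\{b} | =a=> v4
  v3 = (0 + 0) | (0 | 0) | 0\{a,b,c} | (no moves)
  v4 = 0 | 0 | 0\{b} | (no moves)
Bisimilarity quotient blocks:
  B0 = {u0, v0}
  B1 = {u1, u2, v1, v2}
  B2 = {u3, u4, v3, v4}
u0 ∈ B0, v0 ∈ B0 → same block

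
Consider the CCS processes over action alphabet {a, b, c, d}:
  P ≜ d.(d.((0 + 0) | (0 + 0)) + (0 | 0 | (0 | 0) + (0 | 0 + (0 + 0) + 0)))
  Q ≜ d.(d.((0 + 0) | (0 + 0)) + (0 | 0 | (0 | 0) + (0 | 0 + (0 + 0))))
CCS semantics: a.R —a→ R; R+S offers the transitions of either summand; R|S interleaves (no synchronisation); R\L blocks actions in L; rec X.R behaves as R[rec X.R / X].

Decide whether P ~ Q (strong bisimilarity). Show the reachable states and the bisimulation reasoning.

bisimilar

P's transition system — 3 states:
  m0 = d.(d.((0 + 0) | (0 + 0)) + (0 | 0 | (0 | 0) + (0 | 0 + (0 + 0) + 0))) → ··d··> m1
  m1 = d.((0 + 0) | (0 + 0)) + (0 | 0 | (0 | 0) + (0 | 0 + (0 + 0) + 0)) → ··d··> m2
  m2 = (0 + 0) | (0 + 0) → ∅
Q's transition system — 3 states:
  n0 = d.(d.((0 + 0) | (0 + 0)) + (0 | 0 | (0 | 0) + (0 | 0 + (0 + 0)))) → ··d··> n1
  n1 = d.((0 + 0) | (0 + 0)) + (0 | 0 | (0 | 0) + (0 | 0 + (0 + 0))) → ··d··> n2
  n2 = (0 + 0) | (0 + 0) → ∅
Partition-refinement fixed point:
  B0 = {m0, n0}
  B1 = {m1, n1}
  B2 = {m2, n2}
m0 ∈ B0, n0 ∈ B0 → same block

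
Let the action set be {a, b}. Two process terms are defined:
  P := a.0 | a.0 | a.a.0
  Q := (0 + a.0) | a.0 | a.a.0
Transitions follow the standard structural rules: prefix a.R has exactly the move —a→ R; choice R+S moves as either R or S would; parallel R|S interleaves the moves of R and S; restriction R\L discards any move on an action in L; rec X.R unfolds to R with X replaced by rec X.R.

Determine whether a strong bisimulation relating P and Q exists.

bisimilar

LTS(P): 12 reachable states
  m0 = a.0 | a.0 | a.a.0 → -a-> m1, -a-> m2, -a-> m3
  m1 = 0 | a.0 | a.a.0 → -a-> m4, -a-> m5
  m2 = a.0 | 0 | a.a.0 → -a-> m4, -a-> m6
  m3 = a.0 | a.0 | a.0 → -a-> m5, -a-> m6, -a-> m7
  m4 = 0 | 0 | a.a.0 → -a-> m8
  m5 = 0 | a.0 | a.0 → -a-> m8, -a-> m9
  m6 = a.0 | 0 | a.0 → -a-> m10, -a-> m8
  m7 = a.0 | a.0 | 0 → -a-> m10, -a-> m9
  m8 = 0 | 0 | a.0 → -a-> m11
  m9 = 0 | a.0 | 0 → -a-> m11
  m10 = a.0 | 0 | 0 → -a-> m11
  m11 = 0 | 0 | 0 → deadlocked
LTS(Q): 12 reachable states
  n0 = (0 + a.0) | a.0 | a.a.0 → -a-> n1, -a-> n2, -a-> n3
  n1 = (0 + a.0) | 0 | a.a.0 → -a-> n4, -a-> n5
  n2 = (0 + a.0) | a.0 | a.0 → -a-> n4, -a-> n6, -a-> n7
  n3 = 0 | a.0 | a.a.0 → -a-> n5, -a-> n7
  n4 = (0 + a.0) | 0 | a.0 → -a-> n8, -a-> n9
  n5 = 0 | 0 | a.a.0 → -a-> n9
  n6 = (0 + a.0) | a.0 | 0 → -a-> n10, -a-> n8
  n7 = 0 | a.0 | a.0 → -a-> n10, -a-> n9
  n8 = (0 + a.0) | 0 | 0 → -a-> n11
  n9 = 0 | 0 | a.0 → -a-> n11
  n10 = 0 | a.0 | 0 → -a-> n11
  n11 = 0 | 0 | 0 → deadlocked
Coarsest stable partition (strong bisimilarity classes):
  B0 = {m0, n0}
  B1 = {m1, m2, m3, n1, n2, n3}
  B2 = {m4, m5, m6, m7, n4, n5, n6, n7}
  B3 = {m10, m8, m9, n10, n8, n9}
  B4 = {m11, n11}
m0 ∈ B0, n0 ∈ B0 → same block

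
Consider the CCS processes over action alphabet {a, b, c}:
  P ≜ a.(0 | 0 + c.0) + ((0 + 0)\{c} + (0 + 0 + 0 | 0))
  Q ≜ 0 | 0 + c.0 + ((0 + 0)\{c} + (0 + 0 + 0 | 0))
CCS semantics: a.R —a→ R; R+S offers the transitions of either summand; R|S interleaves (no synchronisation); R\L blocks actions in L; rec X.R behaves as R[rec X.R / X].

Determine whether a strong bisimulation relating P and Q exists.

NO

P's transition system — 3 states:
  m0 = a.(0 | 0 + c.0) + ((0 + 0)\{c} + (0 + 0 + 0 | 0)) :: —a→ m1
  m1 = 0 | 0 + c.0 :: —c→ m2
  m2 = 0 :: stopped
Q's transition system — 2 states:
  n0 = 0 | 0 + c.0 + ((0 + 0)\{c} + (0 + 0 + 0 | 0)) :: —c→ n1
  n1 = 0 :: stopped
Coarsest stable partition (strong bisimilarity classes):
  B0 = {m0}
  B1 = {m1, n0}
  B2 = {m2, n1}
m0 ∈ B0, n0 ∈ B1 → different blocks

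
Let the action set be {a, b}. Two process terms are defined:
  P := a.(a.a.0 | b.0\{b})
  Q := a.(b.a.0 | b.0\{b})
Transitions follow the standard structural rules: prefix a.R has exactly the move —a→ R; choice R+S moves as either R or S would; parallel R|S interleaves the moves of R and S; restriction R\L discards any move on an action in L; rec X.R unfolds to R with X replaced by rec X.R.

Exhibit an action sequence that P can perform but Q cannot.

Reachable graph of P (7 states):
  u0 = a.(a.a.0 | b.0\{b}) ⊢ --a--▸ u1
  u1 = a.a.0 | b.0\{b} ⊢ --a--▸ u2, --b--▸ u3
  u2 = a.0 | b.0\{b} ⊢ --a--▸ u4, --b--▸ u5
  u3 = a.a.0 | 0\{b} ⊢ --a--▸ u5
  u4 = 0 | b.0\{b} ⊢ --b--▸ u6
  u5 = a.0 | 0\{b} ⊢ --a--▸ u6
  u6 = 0 | 0\{b} ⊢ ·
Reachable graph of Q (7 states):
  v0 = a.(b.a.0 | b.0\{b}) ⊢ --a--▸ v1
  v1 = b.a.0 | b.0\{b} ⊢ --b--▸ v2, --b--▸ v3
  v2 = a.0 | b.0\{b} ⊢ --a--▸ v4, --b--▸ v5
  v3 = b.a.0 | 0\{b} ⊢ --b--▸ v5
  v4 = 0 | b.0\{b} ⊢ --b--▸ v6
  v5 = a.0 | 0\{b} ⊢ --a--▸ v6
  v6 = 0 | 0\{b} ⊢ ·
Executing aa from P (initial set {u0}):
  step 1 (a): {u1}
  step 2 (a): {u2}
  P completes σ.
Executing aa from Q (initial set {v0}):
  step 1 (a): {v1}
  step 2 (a): no successor for Q

aa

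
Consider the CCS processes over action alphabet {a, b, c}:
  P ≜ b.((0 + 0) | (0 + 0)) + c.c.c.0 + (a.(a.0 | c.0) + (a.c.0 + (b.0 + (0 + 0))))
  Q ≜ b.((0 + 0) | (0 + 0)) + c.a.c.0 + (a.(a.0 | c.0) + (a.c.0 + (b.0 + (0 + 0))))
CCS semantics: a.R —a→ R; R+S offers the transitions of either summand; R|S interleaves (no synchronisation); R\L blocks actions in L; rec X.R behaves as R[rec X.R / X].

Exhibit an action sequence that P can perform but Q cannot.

P's transition system — 9 states:
  u0 = b.((0 + 0) | (0 + 0)) + c.c.c.0 + (a.(a.0 | c.0) + (a.c.0 + (b.0 + (0 + 0)))) → —a→ u1, —a→ u2, —b→ u3, —b→ u4, —c→ u5
  u1 = a.0 | c.0 → —a→ u6, —c→ u7
  u2 = c.0 → —c→ u4
  u3 = (0 + 0) | (0 + 0) → deadlocked
  u4 = 0 → deadlocked
  u5 = c.c.0 → —c→ u2
  u6 = 0 | c.0 → —c→ u8
  u7 = a.0 | 0 → —a→ u8
  u8 = 0 | 0 → deadlocked
Q's transition system — 9 states:
  v0 = b.((0 + 0) | (0 + 0)) + c.a.c.0 + (a.(a.0 | c.0) + (a.c.0 + (b.0 + (0 + 0)))) → —a→ v1, —a→ v2, —b→ v3, —b→ v4, —c→ v5
  v1 = a.0 | c.0 → —a→ v6, —c→ v7
  v2 = c.0 → —c→ v4
  v3 = (0 + 0) | (0 + 0) → deadlocked
  v4 = 0 → deadlocked
  v5 = a.c.0 → —a→ v2
  v6 = 0 | c.0 → —c→ v8
  v7 = a.0 | 0 → —a→ v8
  v8 = 0 | 0 → deadlocked
Executing cc from P (initial set {u0}):
  after c @ step 1: {u5}
  after c @ step 2: {u2}
  — P admits the full trace.
Executing cc from Q (initial set {v0}):
  after c @ step 1: {v5}
  after c @ step 2: no successor for Q

cc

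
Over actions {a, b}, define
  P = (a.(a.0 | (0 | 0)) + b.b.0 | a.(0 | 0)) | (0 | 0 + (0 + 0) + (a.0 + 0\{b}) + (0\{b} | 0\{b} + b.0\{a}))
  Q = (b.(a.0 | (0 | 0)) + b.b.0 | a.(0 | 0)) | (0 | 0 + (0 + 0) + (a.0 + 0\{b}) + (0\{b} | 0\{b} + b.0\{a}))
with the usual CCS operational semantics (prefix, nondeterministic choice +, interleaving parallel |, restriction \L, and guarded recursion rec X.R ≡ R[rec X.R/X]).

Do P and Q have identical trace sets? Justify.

trace-distinct — witness ⟨aaa⟩

LTS(P): 21 reachable states
  p0 = (a.(a.0 | (0 | 0)) + b.b.0 | a.(0 | 0)) | (0 | 0 + (0 + 0) + (a.0 + 0\{b}) + (0\{b} | 0\{b} + b.0\{a})) | ··a··> p1, ··a··> p2, ··a··> p3, ··b··> p4, ··b··> p5
  p1 = (a.(a.0 | (0 | 0)) + b.b.0 | a.(0 | 0)) | 0 | ··a··> p6, ··a··> p7, ··b··> p8
  p2 = a.0 | (0 | 0) | (0 | 0 + (0 + 0) + (a.0 + 0\{b}) + (0\{b} | 0\{b} + b.0\{a})) | ··a··> p6, ··a··> p9, ··b··> p10
  p3 = b.b.0 | (0 | 0) | (0 | 0 + (0 + 0) + (a.0 + 0\{b}) + (0\{b} | 0\{b} + b.0\{a})) | ··a··> p7, ··b··> p11, ··b··> p12
  p4 = (a.(a.0 | (0 | 0)) + b.b.0 | a.(0 | 0)) | 0\{a} | ··a··> p10, ··a··> p12, ··b··> p13
  p5 = b.0 | a.(0 | 0) | (0 | 0 + (0 + 0) + (a.0 + 0\{b}) + (0\{b} | 0\{b} + b.0\{a})) | ··a··> p11, ··a··> p8, ··b··> p13, ··b··> p14
  p6 = a.0 | (0 | 0) | 0 | ··a··> p15
  p7 = b.b.0 | (0 | 0) | 0 | ··b··> p16
  p8 = b.0 | a.(0 | 0) | 0 | ··a··> p16, ··b··> p17
  p9 = 0 | (0 | 0) | (0 | 0 + (0 + 0) + (a.0 + 0\{b}) + (0\{b} | 0\{b} + b.0\{a})) | ··a··> p15, ··b··> p18
  p10 = a.0 | (0 | 0) | 0\{a} | ··a··> p18
  p11 = b.0 | (0 | 0) | (0 | 0 + (0 + 0) + (a.0 + 0\{b}) + (0\{b} | 0\{b} + b.0\{a})) | ··a··> p16, ··b··> p19, ··b··> p9
  p12 = b.b.0 | (0 | 0) | 0\{a} | ··b··> p19
  p13 = b.0 | a.(0 | 0) | 0\{a} | ··a··> p19, ··b··> p20
  p14 = 0 | a.(0 | 0) | (0 | 0 + (0 + 0) + (a.0 + 0\{b}) + (0\{b} | 0\{b} + b.0\{a})) | ··a··> p17, ··a··> p9, ··b··> p20
  p15 = 0 | (0 | 0) | 0 | (no moves)
  p16 = b.0 | (0 | 0) | 0 | ··b··> p15
  p17 = 0 | a.(0 | 0) | 0 | ··a··> p15
  p18 = 0 | (0 | 0) | 0\{a} | (no moves)
  p19 = b.0 | (0 | 0) | 0\{a} | ··b··> p18
  p20 = 0 | a.(0 | 0) | 0\{a} | ··a··> p18
LTS(Q): 21 reachable states
  q0 = (b.(a.0 | (0 | 0)) + b.b.0 | a.(0 | 0)) | (0 | 0 + (0 + 0) + (a.0 + 0\{b}) + (0\{b} | 0\{b} + b.0\{a})) | ··a··> q1, ··a··> q2, ··b··> q3, ··b··> q4, ··b··> q5
  q1 = (b.(a.0 | (0 | 0)) + b.b.0 | a.(0 | 0)) | 0 | ··a··> q6, ··b··> q7, ··b··> q8
  q2 = b.b.0 | (0 | 0) | (0 | 0 + (0 + 0) + (a.0 + 0\{b}) + (0\{b} | 0\{b} + b.0\{a})) | ··a··> q6, ··b··> q10, ··b··> q9
  q3 = (b.(a.0 | (0 | 0)) + b.b.0 | a.(0 | 0)) | 0\{a} | ··a··> q10, ··b··> q11, ··b··> q12
  q4 = a.0 | (0 | 0) | (0 | 0 + (0 + 0) + (a.0 + 0\{b}) + (0\{b} | 0\{b} + b.0\{a})) | ··a··> q13, ··a··> q7, ··b··> q11
  q5 = b.0 | a.(0 | 0) | (0 | 0 + (0 + 0) + (a.0 + 0\{b}) + (0\{b} | 0\{b} + b.0\{a})) | ··a··> q8, ··a··> q9, ··b··> q12, ··b··> q14
  q6 = b.b.0 | (0 | 0) | 0 | ··b··> q15
  q7 = a.0 | (0 | 0) | 0 | ··a··> q16
  q8 = b.0 | a.(0 | 0) | 0 | ··a··> q15, ··b··> q17
  q9 = b.0 | (0 | 0) | (0 | 0 + (0 + 0) + (a.0 + 0\{b}) + (0\{b} | 0\{b} + b.0\{a})) | ··a··> q15, ··b··> q13, ··b··> q18
  q10 = b.b.0 | (0 | 0) | 0\{a} | ··b··> q18
  q11 = a.0 | (0 | 0) | 0\{a} | ··a··> q19
  q12 = b.0 | a.(0 | 0) | 0\{a} | ··a··> q18, ··b··> q20
  q13 = 0 | (0 | 0) | (0 | 0 + (0 + 0) + (a.0 + 0\{b}) + (0\{b} | 0\{b} + b.0\{a})) | ··a··> q16, ··b··> q19
  q14 = 0 | a.(0 | 0) | (0 | 0 + (0 + 0) + (a.0 + 0\{b}) + (0\{b} | 0\{b} + b.0\{a})) | ··a··> q13, ··a··> q17, ··b··> q20
  q15 = b.0 | (0 | 0) | 0 | ··b··> q16
  q16 = 0 | (0 | 0) | 0 | (no moves)
  q17 = 0 | a.(0 | 0) | 0 | ··a··> q16
  q18 = b.0 | (0 | 0) | 0\{a} | ··b··> q19
  q19 = 0 | (0 | 0) | 0\{a} | (no moves)
  q20 = 0 | a.(0 | 0) | 0\{a} | ··a··> q19
Executing aaa from P (initial set {p0}):
  step 1 (a): {p1, p2, p3}
  step 2 (a): {p6, p7, p9}
  step 3 (a): {p15}
  P completes σ.
Executing aaa from Q (initial set {q0}):
  step 1 (a): {q1, q2}
  step 2 (a): {q6}
  step 3 (a): ∅ (Q stuck)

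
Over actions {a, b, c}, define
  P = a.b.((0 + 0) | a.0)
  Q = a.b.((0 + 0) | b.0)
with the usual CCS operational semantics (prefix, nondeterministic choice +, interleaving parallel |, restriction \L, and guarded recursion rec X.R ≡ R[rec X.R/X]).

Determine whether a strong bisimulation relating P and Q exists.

NO

Reachable graph of P (4 states):
  u0 = a.b.((0 + 0) | a.0) :: ··a··> u1
  u1 = b.((0 + 0) | a.0) :: ··b··> u2
  u2 = (0 + 0) | a.0 :: ··a··> u3
  u3 = (0 + 0) | 0 :: deadlocked
Reachable graph of Q (4 states):
  v0 = a.b.((0 + 0) | b.0) :: ··a··> v1
  v1 = b.((0 + 0) | b.0) :: ··b··> v2
  v2 = (0 + 0) | b.0 :: ··b··> v3
  v3 = (0 + 0) | 0 :: deadlocked
Coarsest stable partition (strong bisimilarity classes):
  B0 = {u0}
  B1 = {u1}
  B2 = {u2}
  B3 = {u3, v3}
  B4 = {v0}
  B5 = {v1}
  B6 = {v2}
u0 ∈ B0, v0 ∈ B4 → different blocks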